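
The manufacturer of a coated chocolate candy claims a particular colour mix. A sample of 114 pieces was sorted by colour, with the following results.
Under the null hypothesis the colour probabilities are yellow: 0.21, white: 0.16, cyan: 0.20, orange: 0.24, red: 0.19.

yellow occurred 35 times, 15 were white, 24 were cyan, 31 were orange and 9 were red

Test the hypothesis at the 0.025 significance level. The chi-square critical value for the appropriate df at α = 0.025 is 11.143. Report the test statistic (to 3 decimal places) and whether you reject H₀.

13.632; reject

Expected counts E_i = n·p_i: 114×0.21 = 23.94, 114×0.16 = 18.24, 114×0.20 = 22.8, 114×0.24 = 27.36, 114×0.19 = 21.66.
cat         O        E   (O−E)²/E
yellow     35    23.94     5.1096
white      15    18.24     0.5755
cyan       24     22.8     0.0632
orange     31    27.36     0.4843
red         9    21.66     7.3996
Sum = 13.632
df = 4. Since 13.632 > 11.143, we reject H₀.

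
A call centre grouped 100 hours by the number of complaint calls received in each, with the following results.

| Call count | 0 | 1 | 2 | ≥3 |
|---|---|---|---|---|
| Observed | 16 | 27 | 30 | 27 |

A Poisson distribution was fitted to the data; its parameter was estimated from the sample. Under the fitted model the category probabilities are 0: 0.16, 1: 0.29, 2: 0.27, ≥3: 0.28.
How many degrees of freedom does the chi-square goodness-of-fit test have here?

2

There are k = 4 categories and 1 parameter estimated from the data, so df = 4 − 1 − 1 = 2.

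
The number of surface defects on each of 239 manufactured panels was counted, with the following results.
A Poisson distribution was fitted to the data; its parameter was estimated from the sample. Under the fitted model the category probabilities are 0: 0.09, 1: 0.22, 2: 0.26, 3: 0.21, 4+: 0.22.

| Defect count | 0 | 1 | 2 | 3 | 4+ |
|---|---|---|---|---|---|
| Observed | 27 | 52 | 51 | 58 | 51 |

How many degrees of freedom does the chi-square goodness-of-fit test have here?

There are k = 5 categories and 1 parameter estimated from the data, so df = 5 − 1 − 1 = 3.

3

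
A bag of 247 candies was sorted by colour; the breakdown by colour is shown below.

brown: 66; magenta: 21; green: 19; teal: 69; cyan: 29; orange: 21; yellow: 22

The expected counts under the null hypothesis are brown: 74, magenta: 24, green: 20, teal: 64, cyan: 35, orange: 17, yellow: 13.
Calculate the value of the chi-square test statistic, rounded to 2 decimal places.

cat          O        E   (O−E)²/E
brown       66       74      0.865
magenta     21       24      0.375
green       19       20      0.050
teal        69       64      0.391
cyan        29       35      1.029
orange      21       17      0.941
yellow      22       13      6.231
Sum = 9.88

9.88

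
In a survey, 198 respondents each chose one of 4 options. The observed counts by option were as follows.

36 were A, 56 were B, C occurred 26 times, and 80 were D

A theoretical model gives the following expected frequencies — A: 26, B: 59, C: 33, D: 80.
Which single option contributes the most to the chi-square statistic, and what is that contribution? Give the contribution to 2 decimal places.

cat         O        E   (O−E)²/E
A          36       26      3.846
B          56       59      0.153
C          26       33      1.485
D          80       80      0.000
The largest term is for A: 3.85.

A, 3.85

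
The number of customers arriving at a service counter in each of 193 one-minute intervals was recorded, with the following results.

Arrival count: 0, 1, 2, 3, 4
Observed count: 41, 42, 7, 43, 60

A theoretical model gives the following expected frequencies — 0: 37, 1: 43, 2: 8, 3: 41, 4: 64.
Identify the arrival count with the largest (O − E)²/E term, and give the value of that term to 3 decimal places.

0, 0.432

χ² = (41−37)²/37 + (42−43)²/43 + (7−8)²/8 + (43−41)²/41 + (60−64)²/64
   = 0.4324 + 0.0233 + 0.1250 + 0.0976 + 0.2500
The largest term is for 0: 0.432.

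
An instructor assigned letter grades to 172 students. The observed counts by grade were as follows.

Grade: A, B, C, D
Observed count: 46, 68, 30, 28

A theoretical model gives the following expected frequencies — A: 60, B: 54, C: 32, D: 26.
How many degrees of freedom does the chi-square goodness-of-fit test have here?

There are k = 4 categories and no parameters were estimated from the data, so df = 4 − 1 = 3.

3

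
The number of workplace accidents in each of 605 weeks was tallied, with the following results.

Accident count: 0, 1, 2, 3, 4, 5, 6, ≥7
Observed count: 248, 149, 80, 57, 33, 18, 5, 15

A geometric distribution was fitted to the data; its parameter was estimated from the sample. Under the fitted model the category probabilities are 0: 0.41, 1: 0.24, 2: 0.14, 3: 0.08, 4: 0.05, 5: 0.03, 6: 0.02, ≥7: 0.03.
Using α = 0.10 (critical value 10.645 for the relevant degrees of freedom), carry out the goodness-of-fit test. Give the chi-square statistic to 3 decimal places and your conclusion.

6.852; do not reject

Expected counts E_i = n·p_i: 605×0.41 = 248.05, 605×0.24 = 145.2, 605×0.14 = 84.7, 605×0.08 = 48.4, 605×0.05 = 30.25, 605×0.03 = 18.15, 605×0.02 = 12.1, 605×0.03 = 18.15.
cat         O        E   (O−E)²/E
0         248   248.05     0.0000
1         149    145.2     0.0994
2          80     84.7     0.2608
3          57     48.4     1.5281
4          33    30.25     0.2500
5          18    18.15     0.0012
6           5     12.1     4.1661
≥7         15    18.15     0.5467
Sum = 6.852
df = 6. Since 6.852 < 10.645, we do not reject H₀.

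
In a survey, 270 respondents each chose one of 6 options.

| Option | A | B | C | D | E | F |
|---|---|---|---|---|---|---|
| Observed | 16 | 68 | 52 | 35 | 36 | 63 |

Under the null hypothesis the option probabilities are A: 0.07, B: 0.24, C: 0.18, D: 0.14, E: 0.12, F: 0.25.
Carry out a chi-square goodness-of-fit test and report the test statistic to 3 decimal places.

1.748

Expected counts E_i = n·p_i: 270×0.07 = 18.9, 270×0.24 = 64.8, 270×0.18 = 48.6, 270×0.14 = 37.8, 270×0.12 = 32.4, 270×0.25 = 67.5.
χ² = (16−18.9)²/18.9 + (68−64.8)²/64.8 + (52−48.6)²/48.6 + (35−37.8)²/37.8 + (36−32.4)²/32.4 + (63−67.5)²/67.5
   = 0.4450 + 0.1580 + 0.2379 + 0.2074 + 0.4000 + 0.3000
Sum = 1.748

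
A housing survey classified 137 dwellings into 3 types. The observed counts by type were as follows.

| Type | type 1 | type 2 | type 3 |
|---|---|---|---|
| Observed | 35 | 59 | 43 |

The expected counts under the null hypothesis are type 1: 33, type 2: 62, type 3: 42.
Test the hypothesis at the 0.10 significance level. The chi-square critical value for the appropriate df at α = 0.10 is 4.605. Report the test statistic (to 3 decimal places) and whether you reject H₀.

type 1: (35 − 33)²/33 = 4/33 = 0.1212
type 2: (59 − 62)²/62 = 9/62 = 0.1452
type 3: (43 − 42)²/42 = 1/42 = 0.0238
Sum = 0.290
df = 2. Since 0.290 < 4.605, we do not reject H₀.

0.290; do not reject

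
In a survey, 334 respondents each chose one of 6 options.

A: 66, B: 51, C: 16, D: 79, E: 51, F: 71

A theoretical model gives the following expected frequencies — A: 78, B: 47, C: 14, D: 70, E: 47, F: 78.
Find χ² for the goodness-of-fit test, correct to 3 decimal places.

4.598

A: (66 − 78)²/78 = 144/78 = 1.8462
B: (51 − 47)²/47 = 16/47 = 0.3404
C: (16 − 14)²/14 = 4/14 = 0.2857
D: (79 − 70)²/70 = 81/70 = 1.1571
E: (51 − 47)²/47 = 16/47 = 0.3404
F: (71 − 78)²/78 = 49/78 = 0.6282
Sum = 4.598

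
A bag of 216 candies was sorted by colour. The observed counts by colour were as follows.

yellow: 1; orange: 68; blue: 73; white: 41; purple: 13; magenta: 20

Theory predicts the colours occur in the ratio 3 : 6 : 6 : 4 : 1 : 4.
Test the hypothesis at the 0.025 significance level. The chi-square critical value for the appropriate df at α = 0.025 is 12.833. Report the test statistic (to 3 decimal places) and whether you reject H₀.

44.935; reject

Ratio total = 24. Expected counts: 216×3/24 = 27, 216×6/24 = 54, 216×6/24 = 54, 216×4/24 = 36, 216×1/24 = 9, 216×4/24 = 36.
yellow: (1 − 27)²/27 = 676/27 = 25.0370
orange: (68 − 54)²/54 = 196/54 = 3.6296
blue: (73 − 54)²/54 = 361/54 = 6.6852
white: (41 − 36)²/36 = 25/36 = 0.6944
purple: (13 − 9)²/9 = 16/9 = 1.7778
magenta: (20 − 36)²/36 = 256/36 = 7.1111
Sum = 44.935
df = 5. Since 44.935 > 12.833, we reject H₀.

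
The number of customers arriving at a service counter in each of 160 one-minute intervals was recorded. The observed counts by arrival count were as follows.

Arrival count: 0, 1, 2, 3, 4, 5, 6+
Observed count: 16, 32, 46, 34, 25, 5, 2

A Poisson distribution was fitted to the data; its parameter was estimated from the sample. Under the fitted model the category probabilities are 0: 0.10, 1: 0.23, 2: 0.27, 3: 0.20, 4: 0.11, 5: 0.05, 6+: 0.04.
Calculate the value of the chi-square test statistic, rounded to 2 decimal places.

Expected counts E_i = n·p_i: 160×0.10 = 16, 160×0.23 = 36.8, 160×0.27 = 43.2, 160×0.20 = 32, 160×0.11 = 17.6, 160×0.05 = 8, 160×0.04 = 6.4.
cat         O        E   (O−E)²/E
0          16       16      0.000
1          32     36.8      0.626
2          46     43.2      0.181
3          34       32      0.125
4          25     17.6      3.111
5           5        8      1.125
6+          2      6.4      3.025
Sum = 8.19

8.19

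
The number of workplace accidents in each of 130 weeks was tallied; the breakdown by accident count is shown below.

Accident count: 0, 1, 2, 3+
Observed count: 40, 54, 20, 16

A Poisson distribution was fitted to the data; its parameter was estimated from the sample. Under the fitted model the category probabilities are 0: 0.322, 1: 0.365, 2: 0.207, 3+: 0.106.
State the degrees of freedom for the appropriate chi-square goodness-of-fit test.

There are k = 4 categories and 1 parameter estimated from the data, so df = 4 − 1 − 1 = 2.

2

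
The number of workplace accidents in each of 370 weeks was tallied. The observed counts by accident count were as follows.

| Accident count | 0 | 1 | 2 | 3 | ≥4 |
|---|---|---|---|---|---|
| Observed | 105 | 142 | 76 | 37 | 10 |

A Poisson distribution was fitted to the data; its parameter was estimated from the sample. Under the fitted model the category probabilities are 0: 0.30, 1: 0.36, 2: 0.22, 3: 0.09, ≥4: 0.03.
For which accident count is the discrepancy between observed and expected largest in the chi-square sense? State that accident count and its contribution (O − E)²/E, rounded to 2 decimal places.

1, 0.58

Expected counts E_i = n·p_i: 370×0.30 = 111, 370×0.36 = 133.2, 370×0.22 = 81.4, 370×0.09 = 33.3, 370×0.03 = 11.1.
χ² = (105−111)²/111 + (142−133.2)²/133.2 + (76−81.4)²/81.4 + (37−33.3)²/33.3 + (10−11.1)²/11.1
   = 0.324 + 0.581 + 0.358 + 0.411 + 0.109
The largest term is for 1: 0.58.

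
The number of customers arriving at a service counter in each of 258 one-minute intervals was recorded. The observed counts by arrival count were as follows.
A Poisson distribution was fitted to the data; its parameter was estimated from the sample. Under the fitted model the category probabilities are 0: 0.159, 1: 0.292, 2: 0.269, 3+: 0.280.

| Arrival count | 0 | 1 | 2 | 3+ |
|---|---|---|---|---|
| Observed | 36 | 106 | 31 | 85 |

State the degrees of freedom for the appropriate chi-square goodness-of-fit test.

2

There are k = 4 categories and 1 parameter estimated from the data, so df = 4 − 1 − 1 = 2.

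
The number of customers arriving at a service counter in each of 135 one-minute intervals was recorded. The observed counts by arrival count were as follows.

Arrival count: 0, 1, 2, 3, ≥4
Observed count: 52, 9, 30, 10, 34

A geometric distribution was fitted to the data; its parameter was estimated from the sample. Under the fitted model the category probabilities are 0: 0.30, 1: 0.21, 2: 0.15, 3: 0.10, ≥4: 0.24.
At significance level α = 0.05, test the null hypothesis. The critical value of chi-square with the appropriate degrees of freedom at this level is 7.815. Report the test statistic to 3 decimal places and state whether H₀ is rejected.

22.153; reject

Expected counts E_i = n·p_i: 135×0.30 = 40.5, 135×0.21 = 28.35, 135×0.15 = 20.25, 135×0.10 = 13.5, 135×0.24 = 32.4.
χ² = (52−40.5)²/40.5 + (9−28.35)²/28.35 + (30−20.25)²/20.25 + (10−13.5)²/13.5 + (34−32.4)²/32.4
   = 3.2654 + 13.2071 + 4.6944 + 0.9074 + 0.0790
Sum = 22.153
df = 3. Since 22.153 > 7.815, we reject H₀.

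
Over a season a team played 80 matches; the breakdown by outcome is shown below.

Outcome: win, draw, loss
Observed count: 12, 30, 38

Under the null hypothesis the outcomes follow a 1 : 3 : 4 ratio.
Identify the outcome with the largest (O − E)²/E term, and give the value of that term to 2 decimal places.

Ratio total = 8. Expected counts: 80×1/8 = 10, 80×3/8 = 30, 80×4/8 = 40.
win: (12 − 10)²/10 = 4/10 = 0.400
draw: (30 − 30)²/30 = 0/30 = 0.000
loss: (38 − 40)²/40 = 4/40 = 0.100
The largest term is for win: 0.40.

win, 0.40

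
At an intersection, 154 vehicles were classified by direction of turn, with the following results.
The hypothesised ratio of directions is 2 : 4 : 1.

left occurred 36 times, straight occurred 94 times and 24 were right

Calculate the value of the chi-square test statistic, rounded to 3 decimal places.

2.045

Ratio total = 7. Expected counts: 154×2/7 = 44, 154×4/7 = 88, 154×1/7 = 22.
χ² = (36−44)²/44 + (94−88)²/88 + (24−22)²/22
   = 1.4545 + 0.4091 + 0.1818
Sum = 2.045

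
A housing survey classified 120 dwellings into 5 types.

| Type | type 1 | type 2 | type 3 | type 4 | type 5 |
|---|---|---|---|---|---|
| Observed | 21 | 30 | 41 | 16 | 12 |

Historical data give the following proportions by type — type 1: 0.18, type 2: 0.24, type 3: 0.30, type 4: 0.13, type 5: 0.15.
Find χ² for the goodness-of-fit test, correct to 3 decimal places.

Expected counts E_i = n·p_i: 120×0.18 = 21.6, 120×0.24 = 28.8, 120×0.30 = 36, 120×0.13 = 15.6, 120×0.15 = 18.
type 1: (21 − 21.6)²/21.6 = 0.36/21.6 = 0.0167
type 2: (30 − 28.8)²/28.8 = 1.44/28.8 = 0.0500
type 3: (41 − 36)²/36 = 25/36 = 0.6944
type 4: (16 − 15.6)²/15.6 = 0.16/15.6 = 0.0103
type 5: (12 − 18)²/18 = 36/18 = 2.0000
Sum = 2.771

2.771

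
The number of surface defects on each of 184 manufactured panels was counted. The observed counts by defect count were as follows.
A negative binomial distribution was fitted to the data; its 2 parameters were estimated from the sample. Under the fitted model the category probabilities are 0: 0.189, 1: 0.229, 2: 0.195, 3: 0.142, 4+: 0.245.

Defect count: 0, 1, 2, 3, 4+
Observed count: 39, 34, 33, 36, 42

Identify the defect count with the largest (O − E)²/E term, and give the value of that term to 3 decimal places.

3, 3.730

Expected counts E_i = n·p_i: 184×0.189 = 34.776, 184×0.229 = 42.136, 184×0.195 = 35.88, 184×0.142 = 26.128, 184×0.245 = 45.08.
0: (39 − 34.776)²/34.776 = 17.842176/34.776 = 0.5131
1: (34 − 42.136)²/42.136 = 66.194496/42.136 = 1.5710
2: (33 − 35.88)²/35.88 = 8.2944/35.88 = 0.2312
3: (36 − 26.128)²/26.128 = 97.456384/26.128 = 3.7300
4+: (42 − 45.08)²/45.08 = 9.4864/45.08 = 0.2104
The largest term is for 3: 3.730.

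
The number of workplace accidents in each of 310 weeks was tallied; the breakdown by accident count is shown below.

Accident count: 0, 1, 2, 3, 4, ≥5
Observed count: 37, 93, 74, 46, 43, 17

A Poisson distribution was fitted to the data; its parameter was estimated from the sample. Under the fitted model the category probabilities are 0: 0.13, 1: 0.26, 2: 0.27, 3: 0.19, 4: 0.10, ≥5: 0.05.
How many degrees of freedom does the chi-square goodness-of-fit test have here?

4

There are k = 6 categories and 1 parameter estimated from the data, so df = 6 − 1 − 1 = 4.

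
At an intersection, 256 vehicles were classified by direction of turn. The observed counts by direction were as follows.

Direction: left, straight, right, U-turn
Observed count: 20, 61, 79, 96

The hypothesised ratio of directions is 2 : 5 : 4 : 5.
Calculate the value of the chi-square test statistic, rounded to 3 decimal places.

15.728

Ratio total = 16. Expected counts: 256×2/16 = 32, 256×5/16 = 80, 256×4/16 = 64, 256×5/16 = 80.
cat           O        E   (O−E)²/E
left         20       32     4.5000
straight     61       80     4.5125
right        79       64     3.5156
U-turn       96       80     3.2000
Sum = 15.728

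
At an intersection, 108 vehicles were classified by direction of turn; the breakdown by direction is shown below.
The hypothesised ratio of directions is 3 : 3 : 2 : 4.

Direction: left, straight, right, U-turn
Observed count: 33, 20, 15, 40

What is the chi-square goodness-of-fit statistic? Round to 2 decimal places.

4.09

Ratio total = 12. Expected counts: 108×3/12 = 27, 108×3/12 = 27, 108×2/12 = 18, 108×4/12 = 36.
χ² = (33−27)²/27 + (20−27)²/27 + (15−18)²/18 + (40−36)²/36
   = 1.333 + 1.815 + 0.500 + 0.444
Sum = 4.09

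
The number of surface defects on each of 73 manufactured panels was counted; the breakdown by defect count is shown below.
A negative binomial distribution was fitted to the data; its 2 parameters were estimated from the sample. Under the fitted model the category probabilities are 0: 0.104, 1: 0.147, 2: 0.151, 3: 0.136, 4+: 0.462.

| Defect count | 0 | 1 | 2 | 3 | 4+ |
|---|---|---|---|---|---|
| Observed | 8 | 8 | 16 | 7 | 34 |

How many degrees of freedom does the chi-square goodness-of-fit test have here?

2

There are k = 5 categories and 2 parameters estimated from the data, so df = 5 − 1 − 2 = 2.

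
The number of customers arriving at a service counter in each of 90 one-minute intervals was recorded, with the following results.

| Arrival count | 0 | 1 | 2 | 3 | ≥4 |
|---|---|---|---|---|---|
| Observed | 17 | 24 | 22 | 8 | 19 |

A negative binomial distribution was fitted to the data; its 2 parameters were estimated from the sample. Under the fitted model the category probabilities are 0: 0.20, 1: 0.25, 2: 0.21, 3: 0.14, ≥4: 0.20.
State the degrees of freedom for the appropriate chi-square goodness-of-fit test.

2

There are k = 5 categories and 2 parameters estimated from the data, so df = 5 − 1 − 2 = 2.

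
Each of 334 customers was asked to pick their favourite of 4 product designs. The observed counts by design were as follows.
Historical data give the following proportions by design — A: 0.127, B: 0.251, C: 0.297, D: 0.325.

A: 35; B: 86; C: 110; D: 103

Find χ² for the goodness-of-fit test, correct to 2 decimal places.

Expected counts E_i = n·p_i: 334×0.127 = 42.418, 334×0.251 = 83.834, 334×0.297 = 99.198, 334×0.325 = 108.55.
A: (35 − 42.418)²/42.418 = 55.026724/42.418 = 1.297
B: (86 − 83.834)²/83.834 = 4.691556/83.834 = 0.056
C: (110 − 99.198)²/99.198 = 116.683204/99.198 = 1.176
D: (103 − 108.55)²/108.55 = 30.8025/108.55 = 0.284
Sum = 2.81

2.81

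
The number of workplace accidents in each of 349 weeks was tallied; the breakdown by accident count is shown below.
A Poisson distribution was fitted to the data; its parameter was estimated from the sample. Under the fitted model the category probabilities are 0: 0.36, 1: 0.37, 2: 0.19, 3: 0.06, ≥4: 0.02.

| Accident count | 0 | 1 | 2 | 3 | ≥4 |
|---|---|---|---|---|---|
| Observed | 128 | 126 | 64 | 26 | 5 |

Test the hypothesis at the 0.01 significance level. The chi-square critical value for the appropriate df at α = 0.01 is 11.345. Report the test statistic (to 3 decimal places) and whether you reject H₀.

Expected counts E_i = n·p_i: 349×0.36 = 125.64, 349×0.37 = 129.13, 349×0.19 = 66.31, 349×0.06 = 20.94, 349×0.02 = 6.98.
χ² = (128−125.64)²/125.64 + (126−129.13)²/129.13 + (64−66.31)²/66.31 + (26−20.94)²/20.94 + (5−6.98)²/6.98
   = 0.0443 + 0.0759 + 0.0805 + 1.2227 + 0.5617
Sum = 1.985
df = 3. Since 1.985 < 11.345, we do not reject H₀.

1.985; do not reject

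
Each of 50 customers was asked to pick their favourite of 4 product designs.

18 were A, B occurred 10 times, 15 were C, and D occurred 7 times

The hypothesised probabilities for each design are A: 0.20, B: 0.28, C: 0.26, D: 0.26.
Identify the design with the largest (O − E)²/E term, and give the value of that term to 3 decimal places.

A, 6.400

Expected counts E_i = n·p_i: 50×0.20 = 10, 50×0.28 = 14, 50×0.26 = 13, 50×0.26 = 13.
cat         O        E   (O−E)²/E
A          18       10     6.4000
B          10       14     1.1429
C          15       13     0.3077
D           7       13     2.7692
The largest term is for A: 6.400.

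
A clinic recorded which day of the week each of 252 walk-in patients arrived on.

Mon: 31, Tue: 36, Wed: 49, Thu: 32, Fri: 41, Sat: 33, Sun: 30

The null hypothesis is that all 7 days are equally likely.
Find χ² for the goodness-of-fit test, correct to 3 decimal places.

7.778

Expected count for each of the 7 categories: 252/7 = 36.
cat         O        E   (O−E)²/E
Mon        31       36     0.6944
Tue        36       36     0.0000
Wed        49       36     4.6944
Thu        32       36     0.4444
Fri        41       36     0.6944
Sat        33       36     0.2500
Sun        30       36     1.0000
Sum = 7.778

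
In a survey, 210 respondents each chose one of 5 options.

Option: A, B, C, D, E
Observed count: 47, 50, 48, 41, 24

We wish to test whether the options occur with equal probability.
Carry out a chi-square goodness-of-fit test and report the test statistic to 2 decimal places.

Under H₀ each category has probability 1/5, so each expected count is 210/5 = 42.
A: (47 − 42)²/42 = 25/42 = 0.595
B: (50 − 42)²/42 = 64/42 = 1.524
C: (48 − 42)²/42 = 36/42 = 0.857
D: (41 − 42)²/42 = 1/42 = 0.024
E: (24 − 42)²/42 = 324/42 = 7.714
Sum = 10.71

10.71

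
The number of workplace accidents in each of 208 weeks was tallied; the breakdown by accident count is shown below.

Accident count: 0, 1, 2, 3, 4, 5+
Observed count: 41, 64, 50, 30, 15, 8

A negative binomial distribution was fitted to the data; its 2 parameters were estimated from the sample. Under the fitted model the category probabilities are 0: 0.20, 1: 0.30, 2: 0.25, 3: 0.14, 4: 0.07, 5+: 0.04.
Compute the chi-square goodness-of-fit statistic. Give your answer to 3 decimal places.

0.179

Expected counts E_i = n·p_i: 208×0.20 = 41.6, 208×0.30 = 62.4, 208×0.25 = 52, 208×0.14 = 29.12, 208×0.07 = 14.56, 208×0.04 = 8.32.
cat         O        E   (O−E)²/E
0          41     41.6     0.0087
1          64     62.4     0.0410
2          50       52     0.0769
3          30    29.12     0.0266
4          15    14.56     0.0133
5+          8     8.32     0.0123
Sum = 0.179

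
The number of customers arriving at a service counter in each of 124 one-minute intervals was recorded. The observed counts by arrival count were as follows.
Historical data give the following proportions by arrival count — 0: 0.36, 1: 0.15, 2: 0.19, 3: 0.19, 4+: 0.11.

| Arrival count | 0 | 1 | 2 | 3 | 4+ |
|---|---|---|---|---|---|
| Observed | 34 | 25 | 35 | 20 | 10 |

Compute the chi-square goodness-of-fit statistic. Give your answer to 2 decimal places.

Expected counts E_i = n·p_i: 124×0.36 = 44.64, 124×0.15 = 18.6, 124×0.19 = 23.56, 124×0.19 = 23.56, 124×0.11 = 13.64.
cat         O        E   (O−E)²/E
0          34    44.64      2.536
1          25     18.6      2.202
2          35    23.56      5.555
3          20    23.56      0.538
4+         10    13.64      0.971
Sum = 11.80

11.80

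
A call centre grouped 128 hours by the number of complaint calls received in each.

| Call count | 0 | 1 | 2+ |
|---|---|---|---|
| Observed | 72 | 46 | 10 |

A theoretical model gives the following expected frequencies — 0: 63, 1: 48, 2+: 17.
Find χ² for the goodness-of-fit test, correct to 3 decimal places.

0: (72 − 63)²/63 = 81/63 = 1.2857
1: (46 − 48)²/48 = 4/48 = 0.0833
2+: (10 − 17)²/17 = 49/17 = 2.8824
Sum = 4.251

4.251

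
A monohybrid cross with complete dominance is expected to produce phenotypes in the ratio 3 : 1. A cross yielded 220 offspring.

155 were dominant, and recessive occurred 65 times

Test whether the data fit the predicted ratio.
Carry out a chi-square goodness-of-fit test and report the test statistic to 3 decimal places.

2.424

Ratio total = 4. Expected counts: 220×3/4 = 165, 220×1/4 = 55.
cat            O        E   (O−E)²/E
dominant     155      165     0.6061
recessive     65       55     1.8182
Sum = 2.424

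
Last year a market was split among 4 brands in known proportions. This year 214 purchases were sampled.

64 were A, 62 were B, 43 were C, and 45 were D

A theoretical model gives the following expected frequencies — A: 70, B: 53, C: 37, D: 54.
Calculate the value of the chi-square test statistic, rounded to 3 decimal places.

4.516

χ² = (64−70)²/70 + (62−53)²/53 + (43−37)²/37 + (45−54)²/54
   = 0.5143 + 1.5283 + 0.9730 + 1.5000
Sum = 4.516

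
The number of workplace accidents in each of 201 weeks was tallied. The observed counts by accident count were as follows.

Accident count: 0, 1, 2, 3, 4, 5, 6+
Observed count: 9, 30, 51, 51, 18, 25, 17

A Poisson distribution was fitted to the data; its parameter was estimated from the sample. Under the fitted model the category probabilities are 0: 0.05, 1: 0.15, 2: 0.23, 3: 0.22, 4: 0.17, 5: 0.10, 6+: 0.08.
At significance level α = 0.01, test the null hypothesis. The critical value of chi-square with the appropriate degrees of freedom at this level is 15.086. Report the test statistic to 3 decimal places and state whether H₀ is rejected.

Expected counts E_i = n·p_i: 201×0.05 = 10.05, 201×0.15 = 30.15, 201×0.23 = 46.23, 201×0.22 = 44.22, 201×0.17 = 34.17, 201×0.10 = 20.1, 201×0.08 = 16.08.
cat         O        E   (O−E)²/E
0           9    10.05     0.1097
1          30    30.15     0.0007
2          51    46.23     0.4922
3          51    44.22     1.0395
4          18    34.17     7.6520
5          25     20.1     1.1945
6+         17    16.08     0.0526
Sum = 10.541
df = 5. Since 10.541 < 15.086, we do not reject H₀.

10.541; do not reject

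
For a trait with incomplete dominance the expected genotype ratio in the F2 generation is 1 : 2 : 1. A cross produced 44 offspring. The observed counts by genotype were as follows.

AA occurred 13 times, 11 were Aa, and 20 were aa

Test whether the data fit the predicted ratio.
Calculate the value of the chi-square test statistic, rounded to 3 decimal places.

Ratio total = 4. Expected counts: 44×1/4 = 11, 44×2/4 = 22, 44×1/4 = 11.
AA: (13 − 11)²/11 = 4/11 = 0.3636
Aa: (11 − 22)²/22 = 121/22 = 5.5000
aa: (20 − 11)²/11 = 81/11 = 7.3636
Sum = 13.227

13.227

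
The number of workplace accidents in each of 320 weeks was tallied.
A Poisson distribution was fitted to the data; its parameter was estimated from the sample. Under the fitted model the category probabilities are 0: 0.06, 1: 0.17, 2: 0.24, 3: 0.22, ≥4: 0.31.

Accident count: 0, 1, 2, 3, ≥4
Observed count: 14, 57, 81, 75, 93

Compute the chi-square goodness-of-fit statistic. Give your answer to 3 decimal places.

2.450

Expected counts E_i = n·p_i: 320×0.06 = 19.2, 320×0.17 = 54.4, 320×0.24 = 76.8, 320×0.22 = 70.4, 320×0.31 = 99.2.
χ² = (14−19.2)²/19.2 + (57−54.4)²/54.4 + (81−76.8)²/76.8 + (75−70.4)²/70.4 + (93−99.2)²/99.2
   = 1.4083 + 0.1243 + 0.2297 + 0.3006 + 0.3875
Sum = 2.450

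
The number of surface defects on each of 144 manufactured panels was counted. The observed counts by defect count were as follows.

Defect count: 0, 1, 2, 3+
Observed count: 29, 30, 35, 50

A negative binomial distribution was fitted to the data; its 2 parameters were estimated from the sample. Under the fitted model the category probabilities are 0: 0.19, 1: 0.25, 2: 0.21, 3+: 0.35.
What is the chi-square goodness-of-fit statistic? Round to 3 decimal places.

1.851

Expected counts E_i = n·p_i: 144×0.19 = 27.36, 144×0.25 = 36, 144×0.21 = 30.24, 144×0.35 = 50.4.
0: (29 − 27.36)²/27.36 = 2.6896/27.36 = 0.0983
1: (30 − 36)²/36 = 36/36 = 1.0000
2: (35 − 30.24)²/30.24 = 22.6576/30.24 = 0.7493
3+: (50 − 50.4)²/50.4 = 0.16/50.4 = 0.0032
Sum = 1.851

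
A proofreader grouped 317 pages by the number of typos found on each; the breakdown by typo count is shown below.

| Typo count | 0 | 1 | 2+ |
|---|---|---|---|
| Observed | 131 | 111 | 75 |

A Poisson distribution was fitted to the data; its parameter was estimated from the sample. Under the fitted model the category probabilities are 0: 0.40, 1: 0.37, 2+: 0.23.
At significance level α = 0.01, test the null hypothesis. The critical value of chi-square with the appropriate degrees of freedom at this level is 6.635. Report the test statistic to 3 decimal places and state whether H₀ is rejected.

0.536; do not reject

Expected counts E_i = n·p_i: 317×0.40 = 126.8, 317×0.37 = 117.29, 317×0.23 = 72.91.
0: (131 − 126.8)²/126.8 = 17.64/126.8 = 0.1391
1: (111 − 117.29)²/117.29 = 39.5641/117.29 = 0.3373
2+: (75 − 72.91)²/72.91 = 4.3681/72.91 = 0.0599
Sum = 0.536
df = 1. Since 0.536 < 6.635, we do not reject H₀.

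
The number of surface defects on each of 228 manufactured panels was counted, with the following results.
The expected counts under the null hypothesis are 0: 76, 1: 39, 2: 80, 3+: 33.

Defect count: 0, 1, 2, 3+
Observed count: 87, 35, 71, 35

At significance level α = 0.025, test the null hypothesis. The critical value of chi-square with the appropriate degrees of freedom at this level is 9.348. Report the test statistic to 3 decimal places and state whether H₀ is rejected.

3.136; do not reject

χ² = (87−76)²/76 + (35−39)²/39 + (71−80)²/80 + (35−33)²/33
   = 1.5921 + 0.4103 + 1.0125 + 0.1212
Sum = 3.136
df = 3. Since 3.136 < 9.348, we do not reject H₀.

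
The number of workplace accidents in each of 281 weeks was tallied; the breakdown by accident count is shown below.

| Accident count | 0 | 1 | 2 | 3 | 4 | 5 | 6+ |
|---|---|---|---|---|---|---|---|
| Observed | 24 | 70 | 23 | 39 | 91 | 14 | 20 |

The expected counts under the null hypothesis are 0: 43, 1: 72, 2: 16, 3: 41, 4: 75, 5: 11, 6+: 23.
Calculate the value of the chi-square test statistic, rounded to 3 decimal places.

0: (24 − 43)²/43 = 361/43 = 8.3953
1: (70 − 72)²/72 = 4/72 = 0.0556
2: (23 − 16)²/16 = 49/16 = 3.0625
3: (39 − 41)²/41 = 4/41 = 0.0976
4: (91 − 75)²/75 = 256/75 = 3.4133
5: (14 − 11)²/11 = 9/11 = 0.8182
6+: (20 − 23)²/23 = 9/23 = 0.3913
Sum = 16.234

16.234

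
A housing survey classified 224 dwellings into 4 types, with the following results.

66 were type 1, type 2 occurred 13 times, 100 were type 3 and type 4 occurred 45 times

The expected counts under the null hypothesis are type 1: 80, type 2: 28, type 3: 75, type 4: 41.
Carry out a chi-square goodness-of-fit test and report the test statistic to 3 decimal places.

cat         O        E   (O−E)²/E
type 1     66       80     2.4500
type 2     13       28     8.0357
type 3    100       75     8.3333
type 4     45       41     0.3902
Sum = 19.209

19.209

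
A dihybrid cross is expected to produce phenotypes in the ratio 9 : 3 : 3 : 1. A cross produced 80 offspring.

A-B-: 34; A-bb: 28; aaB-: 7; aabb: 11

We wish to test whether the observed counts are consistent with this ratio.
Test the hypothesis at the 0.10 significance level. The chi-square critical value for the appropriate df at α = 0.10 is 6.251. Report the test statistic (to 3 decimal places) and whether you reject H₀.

Ratio total = 16. Expected counts: 80×9/16 = 45, 80×3/16 = 15, 80×3/16 = 15, 80×1/16 = 5.
cat         O        E   (O−E)²/E
A-B-       34       45     2.6889
A-bb       28       15    11.2667
aaB-        7       15     4.2667
aabb       11        5     7.2000
Sum = 25.422
df = 3. Since 25.422 > 6.251, we reject H₀.

25.422; reject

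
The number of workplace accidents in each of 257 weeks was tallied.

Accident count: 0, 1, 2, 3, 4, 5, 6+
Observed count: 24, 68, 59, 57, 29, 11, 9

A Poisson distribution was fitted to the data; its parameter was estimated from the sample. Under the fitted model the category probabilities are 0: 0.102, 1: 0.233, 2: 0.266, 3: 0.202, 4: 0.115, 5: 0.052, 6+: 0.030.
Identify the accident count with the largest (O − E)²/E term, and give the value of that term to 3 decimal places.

2, 1.282

Expected counts E_i = n·p_i: 257×0.102 = 26.214, 257×0.233 = 59.881, 257×0.266 = 68.362, 257×0.202 = 51.914, 257×0.115 = 29.555, 257×0.052 = 13.364, 257×0.030 = 7.71.
cat         O        E   (O−E)²/E
0          24   26.214     0.1870
1          68   59.881     1.1008
2          59   68.362     1.2821
3          57   51.914     0.4983
4          29   29.555     0.0104
5          11   13.364     0.4182
6+          9     7.71     0.2158
The largest term is for 2: 1.282.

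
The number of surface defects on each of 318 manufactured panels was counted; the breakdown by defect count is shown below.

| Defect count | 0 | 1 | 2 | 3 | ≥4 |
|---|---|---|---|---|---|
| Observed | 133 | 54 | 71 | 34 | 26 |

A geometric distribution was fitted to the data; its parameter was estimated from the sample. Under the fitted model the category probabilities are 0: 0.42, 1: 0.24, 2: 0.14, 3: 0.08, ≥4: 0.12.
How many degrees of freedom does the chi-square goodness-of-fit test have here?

There are k = 5 categories and 1 parameter estimated from the data, so df = 5 − 1 − 1 = 3.

3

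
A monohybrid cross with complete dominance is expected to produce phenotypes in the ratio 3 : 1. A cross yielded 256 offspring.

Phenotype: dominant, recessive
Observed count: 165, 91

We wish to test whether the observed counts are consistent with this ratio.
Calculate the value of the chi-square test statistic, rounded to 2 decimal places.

15.19

Ratio total = 4. Expected counts: 256×3/4 = 192, 256×1/4 = 64.
dominant: (165 − 192)²/192 = 729/192 = 3.797
recessive: (91 − 64)²/64 = 729/64 = 11.391
Sum = 15.19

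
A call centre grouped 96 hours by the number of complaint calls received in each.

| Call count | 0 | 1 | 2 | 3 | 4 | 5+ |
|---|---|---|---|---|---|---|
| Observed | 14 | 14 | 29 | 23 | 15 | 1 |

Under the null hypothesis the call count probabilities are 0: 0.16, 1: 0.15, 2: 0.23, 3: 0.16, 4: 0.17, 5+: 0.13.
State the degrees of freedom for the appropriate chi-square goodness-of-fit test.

There are k = 6 categories and no parameters were estimated from the data, so df = 6 − 1 = 5.

5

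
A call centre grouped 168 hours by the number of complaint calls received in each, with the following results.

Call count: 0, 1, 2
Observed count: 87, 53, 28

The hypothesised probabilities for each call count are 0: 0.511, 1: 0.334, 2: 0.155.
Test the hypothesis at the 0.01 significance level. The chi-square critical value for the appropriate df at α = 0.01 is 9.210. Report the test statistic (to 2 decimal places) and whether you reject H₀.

Expected counts E_i = n·p_i: 168×0.511 = 85.848, 168×0.334 = 56.112, 168×0.155 = 26.04.
0: (87 − 85.848)²/85.848 = 1.327104/85.848 = 0.015
1: (53 − 56.112)²/56.112 = 9.684544/56.112 = 0.173
2: (28 − 26.04)²/26.04 = 3.8416/26.04 = 0.148
Sum = 0.34
df = 2. Since 0.34 < 9.210, we do not reject H₀.

0.34; do not reject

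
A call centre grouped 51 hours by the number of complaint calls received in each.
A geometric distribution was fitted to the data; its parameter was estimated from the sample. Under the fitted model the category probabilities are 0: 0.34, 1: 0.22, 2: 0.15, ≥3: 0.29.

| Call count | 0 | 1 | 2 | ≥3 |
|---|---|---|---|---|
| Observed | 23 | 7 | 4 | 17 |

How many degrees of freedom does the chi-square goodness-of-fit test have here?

There are k = 4 categories and 1 parameter estimated from the data, so df = 4 − 1 − 1 = 2.

2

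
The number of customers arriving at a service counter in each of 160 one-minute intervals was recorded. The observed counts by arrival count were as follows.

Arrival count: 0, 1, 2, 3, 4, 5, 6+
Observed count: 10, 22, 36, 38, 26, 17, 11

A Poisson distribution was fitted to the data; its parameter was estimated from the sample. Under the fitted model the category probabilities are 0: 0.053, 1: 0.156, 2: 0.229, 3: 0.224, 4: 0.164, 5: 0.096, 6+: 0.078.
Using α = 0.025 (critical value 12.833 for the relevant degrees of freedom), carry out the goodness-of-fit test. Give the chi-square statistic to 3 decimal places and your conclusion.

1.118; do not reject

Expected counts E_i = n·p_i: 160×0.053 = 8.48, 160×0.156 = 24.96, 160×0.229 = 36.64, 160×0.224 = 35.84, 160×0.164 = 26.24, 160×0.096 = 15.36, 160×0.078 = 12.48.
0: (10 − 8.48)²/8.48 = 2.3104/8.48 = 0.2725
1: (22 − 24.96)²/24.96 = 8.7616/24.96 = 0.3510
2: (36 − 36.64)²/36.64 = 0.4096/36.64 = 0.0112
3: (38 − 35.84)²/35.84 = 4.6656/35.84 = 0.1302
4: (26 − 26.24)²/26.24 = 0.0576/26.24 = 0.0022
5: (17 − 15.36)²/15.36 = 2.6896/15.36 = 0.1751
6+: (11 − 12.48)²/12.48 = 2.1904/12.48 = 0.1755
Sum = 1.118
df = 5. Since 1.118 < 12.833, we do not reject H₀.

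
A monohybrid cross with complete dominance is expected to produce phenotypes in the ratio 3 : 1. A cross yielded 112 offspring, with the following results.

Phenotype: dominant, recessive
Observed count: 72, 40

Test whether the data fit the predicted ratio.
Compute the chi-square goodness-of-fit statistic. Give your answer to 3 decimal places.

Ratio total = 4. Expected counts: 112×3/4 = 84, 112×1/4 = 28.
χ² = (72−84)²/84 + (40−28)²/28
   = 1.7143 + 5.1429
Sum = 6.857

6.857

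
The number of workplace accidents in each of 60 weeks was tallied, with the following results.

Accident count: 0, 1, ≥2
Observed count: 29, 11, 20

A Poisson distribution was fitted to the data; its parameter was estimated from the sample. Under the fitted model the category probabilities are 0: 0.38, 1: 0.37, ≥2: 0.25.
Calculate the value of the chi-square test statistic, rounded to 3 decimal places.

Expected counts E_i = n·p_i: 60×0.38 = 22.8, 60×0.37 = 22.2, 60×0.25 = 15.
0: (29 − 22.8)²/22.8 = 38.44/22.8 = 1.6860
1: (11 − 22.2)²/22.2 = 125.44/22.2 = 5.6505
≥2: (20 − 15)²/15 = 25/15 = 1.6667
Sum = 9.003

9.003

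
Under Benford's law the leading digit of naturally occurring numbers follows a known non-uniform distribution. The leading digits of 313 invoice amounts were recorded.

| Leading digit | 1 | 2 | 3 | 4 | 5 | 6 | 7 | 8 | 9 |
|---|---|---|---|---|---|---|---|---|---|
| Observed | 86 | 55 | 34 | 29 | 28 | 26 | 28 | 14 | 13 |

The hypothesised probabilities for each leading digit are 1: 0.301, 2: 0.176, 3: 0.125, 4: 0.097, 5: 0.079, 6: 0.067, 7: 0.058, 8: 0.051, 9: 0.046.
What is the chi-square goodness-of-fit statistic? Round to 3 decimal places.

8.805

Expected counts E_i = n·p_i: 313×0.301 = 94.213, 313×0.176 = 55.088, 313×0.125 = 39.125, 313×0.097 = 30.361, 313×0.079 = 24.727, 313×0.067 = 20.971, 313×0.058 = 18.154, 313×0.051 = 15.963, 313×0.046 = 14.398.
χ² = (86−94.213)²/94.213 + (55−55.088)²/55.088 + (34−39.125)²/39.125 + (29−30.361)²/30.361 + (28−24.727)²/24.727 + (26−20.971)²/20.971 + (28−18.154)²/18.154 + (14−15.963)²/15.963 + (13−14.398)²/14.398
   = 0.7160 + 0.0001 + 0.6713 + 0.0610 + 0.4332 + 1.2060 + 5.3401 + 0.2414 + 0.1357
Sum = 8.805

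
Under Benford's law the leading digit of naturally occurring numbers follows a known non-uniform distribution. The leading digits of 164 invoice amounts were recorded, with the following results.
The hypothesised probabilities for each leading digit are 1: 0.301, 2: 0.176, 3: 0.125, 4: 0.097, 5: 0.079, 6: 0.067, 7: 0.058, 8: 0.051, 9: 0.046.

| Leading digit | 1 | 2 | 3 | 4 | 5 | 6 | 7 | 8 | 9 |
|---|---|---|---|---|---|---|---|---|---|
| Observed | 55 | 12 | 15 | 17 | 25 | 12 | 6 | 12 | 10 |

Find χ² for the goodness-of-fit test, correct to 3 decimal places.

Expected counts E_i = n·p_i: 164×0.301 = 49.364, 164×0.176 = 28.864, 164×0.125 = 20.5, 164×0.097 = 15.908, 164×0.079 = 12.956, 164×0.067 = 10.988, 164×0.058 = 9.512, 164×0.051 = 8.364, 164×0.046 = 7.544.
cat         O        E   (O−E)²/E
1          55   49.364     0.6435
2          12   28.864     9.8529
3          15     20.5     1.4756
4          17   15.908     0.0750
5          25   12.956    11.1962
6          12   10.988     0.0932
7           6    9.512     1.2967
8          12    8.364     1.5806
9          10    7.544     0.7996
Sum = 27.013

27.013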